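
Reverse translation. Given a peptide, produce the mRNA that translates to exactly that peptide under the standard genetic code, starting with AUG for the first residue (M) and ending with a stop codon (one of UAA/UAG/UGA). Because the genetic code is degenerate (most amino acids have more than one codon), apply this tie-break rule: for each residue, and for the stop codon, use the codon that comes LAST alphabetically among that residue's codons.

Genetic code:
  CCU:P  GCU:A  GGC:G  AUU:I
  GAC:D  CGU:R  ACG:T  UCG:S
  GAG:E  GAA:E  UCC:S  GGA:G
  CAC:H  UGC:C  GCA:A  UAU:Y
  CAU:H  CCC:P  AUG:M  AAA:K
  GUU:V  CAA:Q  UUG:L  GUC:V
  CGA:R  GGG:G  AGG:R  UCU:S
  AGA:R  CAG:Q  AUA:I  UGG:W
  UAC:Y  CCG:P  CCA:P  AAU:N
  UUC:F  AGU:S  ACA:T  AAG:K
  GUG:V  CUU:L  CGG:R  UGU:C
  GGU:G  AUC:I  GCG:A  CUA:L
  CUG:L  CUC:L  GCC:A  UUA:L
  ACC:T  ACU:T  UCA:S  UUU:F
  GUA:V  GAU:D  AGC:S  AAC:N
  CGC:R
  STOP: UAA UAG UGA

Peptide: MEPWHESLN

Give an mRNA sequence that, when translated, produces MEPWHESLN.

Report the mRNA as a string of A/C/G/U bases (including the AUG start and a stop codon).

residue 1: M -> AUG (start codon)
residue 2: E codons sorted = GAA,GAG -> pick last = GAG
residue 3: P codons sorted = CCA,CCC,CCG,CCU -> pick last = CCU
residue 4: W -> UGG (only codon)
residue 5: H codons sorted = CAC,CAU -> pick last = CAU
residue 6: E codons sorted = GAA,GAG -> pick last = GAG
residue 7: S codons sorted = AGC,AGU,UCA,UCC,UCG,UCU -> pick last = UCU
residue 8: L codons sorted = CUA,CUC,CUG,CUU,UUA,UUG -> pick last = UUG
residue 9: N codons sorted = AAC,AAU -> pick last = AAU
terminator: stop codons sorted = UAA,UAG,UGA -> pick last = UGA

Answer: mRNA: AUGGAGCCUUGGCAUGAGUCUUUGAAUUGA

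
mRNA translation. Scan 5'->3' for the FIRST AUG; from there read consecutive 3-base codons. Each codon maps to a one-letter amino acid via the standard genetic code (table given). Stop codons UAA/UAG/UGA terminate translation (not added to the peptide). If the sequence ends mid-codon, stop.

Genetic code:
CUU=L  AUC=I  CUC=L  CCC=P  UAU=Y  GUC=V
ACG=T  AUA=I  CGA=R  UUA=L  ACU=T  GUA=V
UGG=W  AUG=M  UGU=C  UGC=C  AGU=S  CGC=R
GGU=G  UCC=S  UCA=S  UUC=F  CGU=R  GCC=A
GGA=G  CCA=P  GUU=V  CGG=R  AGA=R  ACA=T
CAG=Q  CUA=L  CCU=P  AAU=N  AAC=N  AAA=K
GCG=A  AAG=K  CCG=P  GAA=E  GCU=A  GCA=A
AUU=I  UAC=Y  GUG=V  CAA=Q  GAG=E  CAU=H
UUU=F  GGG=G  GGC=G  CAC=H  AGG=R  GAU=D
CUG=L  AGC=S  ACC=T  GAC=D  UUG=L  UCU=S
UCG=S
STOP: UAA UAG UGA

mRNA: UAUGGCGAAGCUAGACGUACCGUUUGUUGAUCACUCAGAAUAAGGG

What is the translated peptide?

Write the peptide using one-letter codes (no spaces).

Answer: MAKLDVPFVDHSE

Derivation:
start AUG at pos 1
pos 1: AUG -> M; peptide=M
pos 4: GCG -> A; peptide=MA
pos 7: AAG -> K; peptide=MAK
pos 10: CUA -> L; peptide=MAKL
pos 13: GAC -> D; peptide=MAKLD
pos 16: GUA -> V; peptide=MAKLDV
pos 19: CCG -> P; peptide=MAKLDVP
pos 22: UUU -> F; peptide=MAKLDVPF
pos 25: GUU -> V; peptide=MAKLDVPFV
pos 28: GAU -> D; peptide=MAKLDVPFVD
pos 31: CAC -> H; peptide=MAKLDVPFVDH
pos 34: UCA -> S; peptide=MAKLDVPFVDHS
pos 37: GAA -> E; peptide=MAKLDVPFVDHSE
pos 40: UAA -> STOP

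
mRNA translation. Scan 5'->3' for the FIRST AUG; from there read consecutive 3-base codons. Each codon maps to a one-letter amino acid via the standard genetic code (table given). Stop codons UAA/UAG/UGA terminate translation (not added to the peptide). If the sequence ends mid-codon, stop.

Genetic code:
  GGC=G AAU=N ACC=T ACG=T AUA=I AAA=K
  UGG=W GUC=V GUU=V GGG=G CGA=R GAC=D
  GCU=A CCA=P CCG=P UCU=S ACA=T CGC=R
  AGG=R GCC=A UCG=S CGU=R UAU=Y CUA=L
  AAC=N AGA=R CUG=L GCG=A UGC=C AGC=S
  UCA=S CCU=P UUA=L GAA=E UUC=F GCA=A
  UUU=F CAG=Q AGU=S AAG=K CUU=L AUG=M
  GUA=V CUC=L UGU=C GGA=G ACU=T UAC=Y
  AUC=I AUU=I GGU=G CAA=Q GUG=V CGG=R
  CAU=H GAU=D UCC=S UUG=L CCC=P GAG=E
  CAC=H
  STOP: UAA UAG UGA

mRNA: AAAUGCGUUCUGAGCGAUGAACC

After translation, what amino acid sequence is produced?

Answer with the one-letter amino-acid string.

start AUG at pos 2
pos 2: AUG -> M; peptide=M
pos 5: CGU -> R; peptide=MR
pos 8: UCU -> S; peptide=MRS
pos 11: GAG -> E; peptide=MRSE
pos 14: CGA -> R; peptide=MRSER
pos 17: UGA -> STOP

Answer: MRSER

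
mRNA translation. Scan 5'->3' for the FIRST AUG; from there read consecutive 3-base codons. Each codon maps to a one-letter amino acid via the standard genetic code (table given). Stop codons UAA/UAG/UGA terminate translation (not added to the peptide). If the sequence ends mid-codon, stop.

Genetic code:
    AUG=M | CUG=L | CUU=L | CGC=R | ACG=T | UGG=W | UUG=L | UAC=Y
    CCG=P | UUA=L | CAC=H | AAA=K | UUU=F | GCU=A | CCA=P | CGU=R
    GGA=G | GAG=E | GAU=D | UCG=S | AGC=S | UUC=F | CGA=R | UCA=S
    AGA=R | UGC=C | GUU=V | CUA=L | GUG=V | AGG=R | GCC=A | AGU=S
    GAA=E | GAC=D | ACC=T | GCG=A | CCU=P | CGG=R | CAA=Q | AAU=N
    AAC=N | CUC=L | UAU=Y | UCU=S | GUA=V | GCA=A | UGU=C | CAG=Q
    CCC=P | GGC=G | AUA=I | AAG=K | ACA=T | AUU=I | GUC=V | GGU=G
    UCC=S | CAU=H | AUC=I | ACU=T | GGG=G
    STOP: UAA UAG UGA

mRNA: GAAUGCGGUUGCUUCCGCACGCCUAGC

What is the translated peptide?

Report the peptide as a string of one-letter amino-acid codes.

Answer: MRLLPHA

Derivation:
start AUG at pos 2
pos 2: AUG -> M; peptide=M
pos 5: CGG -> R; peptide=MR
pos 8: UUG -> L; peptide=MRL
pos 11: CUU -> L; peptide=MRLL
pos 14: CCG -> P; peptide=MRLLP
pos 17: CAC -> H; peptide=MRLLPH
pos 20: GCC -> A; peptide=MRLLPHA
pos 23: UAG -> STOP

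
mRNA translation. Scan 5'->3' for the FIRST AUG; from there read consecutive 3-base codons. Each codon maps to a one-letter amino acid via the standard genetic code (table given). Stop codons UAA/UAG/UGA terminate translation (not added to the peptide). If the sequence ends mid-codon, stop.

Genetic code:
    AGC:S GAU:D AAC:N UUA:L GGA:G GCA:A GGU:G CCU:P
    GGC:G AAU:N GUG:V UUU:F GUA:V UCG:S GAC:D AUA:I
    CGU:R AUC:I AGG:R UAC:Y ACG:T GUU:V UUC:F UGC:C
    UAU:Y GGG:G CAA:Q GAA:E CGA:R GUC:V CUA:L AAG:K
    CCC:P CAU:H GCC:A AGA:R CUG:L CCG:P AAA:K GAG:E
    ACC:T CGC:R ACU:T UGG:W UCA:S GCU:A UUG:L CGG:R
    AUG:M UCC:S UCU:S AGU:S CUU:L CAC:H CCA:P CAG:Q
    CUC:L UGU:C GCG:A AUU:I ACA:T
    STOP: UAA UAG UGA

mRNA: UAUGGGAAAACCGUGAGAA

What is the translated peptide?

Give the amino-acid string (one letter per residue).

start AUG at pos 1
pos 1: AUG -> M; peptide=M
pos 4: GGA -> G; peptide=MG
pos 7: AAA -> K; peptide=MGK
pos 10: CCG -> P; peptide=MGKP
pos 13: UGA -> STOP

Answer: MGKP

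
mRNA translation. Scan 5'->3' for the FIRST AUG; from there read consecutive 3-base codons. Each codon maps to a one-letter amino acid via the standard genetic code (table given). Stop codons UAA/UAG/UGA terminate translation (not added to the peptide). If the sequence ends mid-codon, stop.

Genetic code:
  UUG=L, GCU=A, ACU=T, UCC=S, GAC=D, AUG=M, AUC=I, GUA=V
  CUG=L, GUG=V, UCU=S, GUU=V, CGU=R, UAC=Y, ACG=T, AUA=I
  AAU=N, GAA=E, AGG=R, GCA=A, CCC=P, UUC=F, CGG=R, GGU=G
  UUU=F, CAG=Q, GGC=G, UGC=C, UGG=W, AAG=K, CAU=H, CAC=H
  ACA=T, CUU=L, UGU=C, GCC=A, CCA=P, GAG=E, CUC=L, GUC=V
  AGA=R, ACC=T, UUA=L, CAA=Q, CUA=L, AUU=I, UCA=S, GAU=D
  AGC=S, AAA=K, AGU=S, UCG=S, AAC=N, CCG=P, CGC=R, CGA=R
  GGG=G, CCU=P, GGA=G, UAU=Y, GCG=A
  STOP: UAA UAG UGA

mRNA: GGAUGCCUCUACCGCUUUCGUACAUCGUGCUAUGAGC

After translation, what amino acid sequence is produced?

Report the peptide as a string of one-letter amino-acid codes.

start AUG at pos 2
pos 2: AUG -> M; peptide=M
pos 5: CCU -> P; peptide=MP
pos 8: CUA -> L; peptide=MPL
pos 11: CCG -> P; peptide=MPLP
pos 14: CUU -> L; peptide=MPLPL
pos 17: UCG -> S; peptide=MPLPLS
pos 20: UAC -> Y; peptide=MPLPLSY
pos 23: AUC -> I; peptide=MPLPLSYI
pos 26: GUG -> V; peptide=MPLPLSYIV
pos 29: CUA -> L; peptide=MPLPLSYIVL
pos 32: UGA -> STOP

Answer: MPLPLSYIVL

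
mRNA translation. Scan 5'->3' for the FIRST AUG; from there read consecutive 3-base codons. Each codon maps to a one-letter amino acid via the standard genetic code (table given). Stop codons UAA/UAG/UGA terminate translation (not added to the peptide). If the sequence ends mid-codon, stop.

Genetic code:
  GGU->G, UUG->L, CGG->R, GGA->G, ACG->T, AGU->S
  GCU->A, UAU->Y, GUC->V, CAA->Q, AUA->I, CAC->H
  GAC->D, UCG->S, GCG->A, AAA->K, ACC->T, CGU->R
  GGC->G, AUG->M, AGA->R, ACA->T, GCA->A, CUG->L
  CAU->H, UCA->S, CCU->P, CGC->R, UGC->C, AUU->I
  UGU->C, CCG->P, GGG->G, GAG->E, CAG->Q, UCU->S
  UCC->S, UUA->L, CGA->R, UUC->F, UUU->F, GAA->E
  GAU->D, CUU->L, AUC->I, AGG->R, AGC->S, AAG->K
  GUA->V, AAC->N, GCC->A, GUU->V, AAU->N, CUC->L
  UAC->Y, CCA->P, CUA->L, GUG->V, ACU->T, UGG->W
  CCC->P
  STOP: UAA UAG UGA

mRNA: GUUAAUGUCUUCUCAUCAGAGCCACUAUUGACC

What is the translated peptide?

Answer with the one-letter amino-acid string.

Answer: MSSHQSHY

Derivation:
start AUG at pos 4
pos 4: AUG -> M; peptide=M
pos 7: UCU -> S; peptide=MS
pos 10: UCU -> S; peptide=MSS
pos 13: CAU -> H; peptide=MSSH
pos 16: CAG -> Q; peptide=MSSHQ
pos 19: AGC -> S; peptide=MSSHQS
pos 22: CAC -> H; peptide=MSSHQSH
pos 25: UAU -> Y; peptide=MSSHQSHY
pos 28: UGA -> STOP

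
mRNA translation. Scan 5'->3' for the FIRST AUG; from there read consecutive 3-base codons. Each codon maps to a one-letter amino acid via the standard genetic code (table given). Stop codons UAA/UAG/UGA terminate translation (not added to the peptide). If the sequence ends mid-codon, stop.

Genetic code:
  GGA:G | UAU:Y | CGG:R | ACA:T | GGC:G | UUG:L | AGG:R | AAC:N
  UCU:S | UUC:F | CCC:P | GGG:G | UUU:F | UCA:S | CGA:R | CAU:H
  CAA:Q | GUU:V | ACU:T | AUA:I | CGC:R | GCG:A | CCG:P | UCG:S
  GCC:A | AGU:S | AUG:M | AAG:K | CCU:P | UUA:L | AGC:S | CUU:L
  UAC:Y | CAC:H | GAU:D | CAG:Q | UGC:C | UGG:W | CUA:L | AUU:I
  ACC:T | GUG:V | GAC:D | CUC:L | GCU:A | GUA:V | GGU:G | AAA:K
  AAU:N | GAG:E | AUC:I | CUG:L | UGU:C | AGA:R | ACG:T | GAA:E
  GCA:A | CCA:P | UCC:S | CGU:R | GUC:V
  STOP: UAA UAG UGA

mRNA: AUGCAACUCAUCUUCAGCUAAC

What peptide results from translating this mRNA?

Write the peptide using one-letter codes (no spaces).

start AUG at pos 0
pos 0: AUG -> M; peptide=M
pos 3: CAA -> Q; peptide=MQ
pos 6: CUC -> L; peptide=MQL
pos 9: AUC -> I; peptide=MQLI
pos 12: UUC -> F; peptide=MQLIF
pos 15: AGC -> S; peptide=MQLIFS
pos 18: UAA -> STOP

Answer: MQLIFS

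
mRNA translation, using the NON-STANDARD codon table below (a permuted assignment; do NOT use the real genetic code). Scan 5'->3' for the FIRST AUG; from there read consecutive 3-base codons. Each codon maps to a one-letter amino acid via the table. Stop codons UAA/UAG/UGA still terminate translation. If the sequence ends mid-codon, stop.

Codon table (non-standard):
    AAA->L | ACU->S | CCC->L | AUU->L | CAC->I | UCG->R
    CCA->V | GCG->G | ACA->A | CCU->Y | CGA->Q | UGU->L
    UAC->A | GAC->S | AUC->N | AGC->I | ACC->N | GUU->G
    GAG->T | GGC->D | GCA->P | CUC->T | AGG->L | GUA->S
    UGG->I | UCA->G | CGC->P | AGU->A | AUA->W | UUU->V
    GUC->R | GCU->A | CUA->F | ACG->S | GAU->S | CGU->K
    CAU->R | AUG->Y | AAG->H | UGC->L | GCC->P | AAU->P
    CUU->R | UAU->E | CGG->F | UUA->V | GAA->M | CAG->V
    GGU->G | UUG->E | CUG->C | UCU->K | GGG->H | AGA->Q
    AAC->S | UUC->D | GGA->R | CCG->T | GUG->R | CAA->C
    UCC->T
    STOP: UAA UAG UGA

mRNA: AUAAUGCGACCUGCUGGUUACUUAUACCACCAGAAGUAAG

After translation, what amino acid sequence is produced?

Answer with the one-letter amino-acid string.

start AUG at pos 3
pos 3: AUG -> Y; peptide=Y
pos 6: CGA -> Q; peptide=YQ
pos 9: CCU -> Y; peptide=YQY
pos 12: GCU -> A; peptide=YQYA
pos 15: GGU -> G; peptide=YQYAG
pos 18: UAC -> A; peptide=YQYAGA
pos 21: UUA -> V; peptide=YQYAGAV
pos 24: UAC -> A; peptide=YQYAGAVA
pos 27: CAC -> I; peptide=YQYAGAVAI
pos 30: CAG -> V; peptide=YQYAGAVAIV
pos 33: AAG -> H; peptide=YQYAGAVAIVH
pos 36: UAA -> STOP

Answer: YQYAGAVAIVH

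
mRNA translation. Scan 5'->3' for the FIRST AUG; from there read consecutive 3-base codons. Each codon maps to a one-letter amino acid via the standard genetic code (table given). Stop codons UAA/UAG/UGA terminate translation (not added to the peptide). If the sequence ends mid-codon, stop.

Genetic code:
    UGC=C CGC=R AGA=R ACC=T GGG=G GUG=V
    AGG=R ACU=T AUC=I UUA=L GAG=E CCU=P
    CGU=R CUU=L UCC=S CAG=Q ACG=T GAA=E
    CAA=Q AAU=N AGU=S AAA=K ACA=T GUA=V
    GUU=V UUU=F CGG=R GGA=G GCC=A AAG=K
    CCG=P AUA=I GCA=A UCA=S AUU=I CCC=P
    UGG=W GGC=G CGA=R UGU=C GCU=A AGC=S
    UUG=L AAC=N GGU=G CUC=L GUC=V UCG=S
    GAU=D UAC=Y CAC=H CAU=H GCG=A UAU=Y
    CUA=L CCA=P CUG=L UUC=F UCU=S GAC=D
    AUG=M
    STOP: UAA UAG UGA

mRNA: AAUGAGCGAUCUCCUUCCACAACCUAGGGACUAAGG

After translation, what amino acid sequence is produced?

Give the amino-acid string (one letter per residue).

Answer: MSDLLPQPRD

Derivation:
start AUG at pos 1
pos 1: AUG -> M; peptide=M
pos 4: AGC -> S; peptide=MS
pos 7: GAU -> D; peptide=MSD
pos 10: CUC -> L; peptide=MSDL
pos 13: CUU -> L; peptide=MSDLL
pos 16: CCA -> P; peptide=MSDLLP
pos 19: CAA -> Q; peptide=MSDLLPQ
pos 22: CCU -> P; peptide=MSDLLPQP
pos 25: AGG -> R; peptide=MSDLLPQPR
pos 28: GAC -> D; peptide=MSDLLPQPRD
pos 31: UAA -> STOP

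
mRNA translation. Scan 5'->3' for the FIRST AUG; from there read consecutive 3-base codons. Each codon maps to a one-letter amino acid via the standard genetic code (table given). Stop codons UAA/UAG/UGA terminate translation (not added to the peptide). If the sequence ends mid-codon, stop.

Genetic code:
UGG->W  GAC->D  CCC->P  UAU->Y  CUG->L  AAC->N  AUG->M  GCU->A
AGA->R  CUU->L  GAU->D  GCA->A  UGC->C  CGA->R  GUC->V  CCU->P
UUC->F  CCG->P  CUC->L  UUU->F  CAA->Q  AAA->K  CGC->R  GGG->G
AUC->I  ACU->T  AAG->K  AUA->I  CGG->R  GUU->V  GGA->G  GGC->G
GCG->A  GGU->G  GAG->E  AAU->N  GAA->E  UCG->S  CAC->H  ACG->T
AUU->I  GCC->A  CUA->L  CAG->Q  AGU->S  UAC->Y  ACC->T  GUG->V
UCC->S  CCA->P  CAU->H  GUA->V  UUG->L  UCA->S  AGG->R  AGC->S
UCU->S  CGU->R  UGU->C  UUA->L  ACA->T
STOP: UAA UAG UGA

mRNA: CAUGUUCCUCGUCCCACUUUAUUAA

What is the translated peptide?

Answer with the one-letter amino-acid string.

start AUG at pos 1
pos 1: AUG -> M; peptide=M
pos 4: UUC -> F; peptide=MF
pos 7: CUC -> L; peptide=MFL
pos 10: GUC -> V; peptide=MFLV
pos 13: CCA -> P; peptide=MFLVP
pos 16: CUU -> L; peptide=MFLVPL
pos 19: UAU -> Y; peptide=MFLVPLY
pos 22: UAA -> STOP

Answer: MFLVPLY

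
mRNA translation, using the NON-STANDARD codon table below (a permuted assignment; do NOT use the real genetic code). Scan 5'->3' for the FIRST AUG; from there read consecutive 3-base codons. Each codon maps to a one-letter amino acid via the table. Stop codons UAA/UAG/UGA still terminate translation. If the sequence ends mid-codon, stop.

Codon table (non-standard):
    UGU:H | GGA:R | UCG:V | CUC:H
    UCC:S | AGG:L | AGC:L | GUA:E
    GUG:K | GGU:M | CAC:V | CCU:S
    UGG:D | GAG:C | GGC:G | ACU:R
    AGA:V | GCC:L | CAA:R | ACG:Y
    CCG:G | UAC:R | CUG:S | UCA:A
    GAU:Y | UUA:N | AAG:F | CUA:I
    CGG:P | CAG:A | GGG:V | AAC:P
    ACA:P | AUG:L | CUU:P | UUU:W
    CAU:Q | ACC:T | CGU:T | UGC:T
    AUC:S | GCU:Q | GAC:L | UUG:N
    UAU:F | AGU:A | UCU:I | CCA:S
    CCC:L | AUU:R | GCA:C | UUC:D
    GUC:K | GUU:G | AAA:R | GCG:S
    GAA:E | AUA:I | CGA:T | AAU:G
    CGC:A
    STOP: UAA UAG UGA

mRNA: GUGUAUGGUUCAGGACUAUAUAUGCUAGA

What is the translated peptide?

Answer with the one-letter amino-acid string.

start AUG at pos 4
pos 4: AUG -> L; peptide=L
pos 7: GUU -> G; peptide=LG
pos 10: CAG -> A; peptide=LGA
pos 13: GAC -> L; peptide=LGAL
pos 16: UAU -> F; peptide=LGALF
pos 19: AUA -> I; peptide=LGALFI
pos 22: UGC -> T; peptide=LGALFIT
pos 25: UAG -> STOP

Answer: LGALFIT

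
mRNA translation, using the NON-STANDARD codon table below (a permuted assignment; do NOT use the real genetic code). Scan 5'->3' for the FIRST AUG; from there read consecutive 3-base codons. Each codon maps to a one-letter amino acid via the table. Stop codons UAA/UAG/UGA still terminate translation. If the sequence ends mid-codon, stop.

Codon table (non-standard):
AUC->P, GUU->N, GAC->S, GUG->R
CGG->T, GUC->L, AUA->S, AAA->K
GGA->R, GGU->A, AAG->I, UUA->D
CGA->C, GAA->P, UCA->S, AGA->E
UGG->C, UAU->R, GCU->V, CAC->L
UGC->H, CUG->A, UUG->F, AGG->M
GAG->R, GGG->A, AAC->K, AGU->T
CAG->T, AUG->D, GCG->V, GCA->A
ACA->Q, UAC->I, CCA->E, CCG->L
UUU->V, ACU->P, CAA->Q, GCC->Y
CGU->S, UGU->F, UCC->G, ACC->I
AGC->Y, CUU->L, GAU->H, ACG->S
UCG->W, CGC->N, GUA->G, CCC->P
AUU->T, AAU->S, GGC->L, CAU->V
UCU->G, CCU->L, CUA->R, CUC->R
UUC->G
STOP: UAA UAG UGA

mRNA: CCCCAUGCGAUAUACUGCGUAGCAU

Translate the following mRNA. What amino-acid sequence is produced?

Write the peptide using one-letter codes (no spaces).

Answer: DCRPV

Derivation:
start AUG at pos 4
pos 4: AUG -> D; peptide=D
pos 7: CGA -> C; peptide=DC
pos 10: UAU -> R; peptide=DCR
pos 13: ACU -> P; peptide=DCRP
pos 16: GCG -> V; peptide=DCRPV
pos 19: UAG -> STOP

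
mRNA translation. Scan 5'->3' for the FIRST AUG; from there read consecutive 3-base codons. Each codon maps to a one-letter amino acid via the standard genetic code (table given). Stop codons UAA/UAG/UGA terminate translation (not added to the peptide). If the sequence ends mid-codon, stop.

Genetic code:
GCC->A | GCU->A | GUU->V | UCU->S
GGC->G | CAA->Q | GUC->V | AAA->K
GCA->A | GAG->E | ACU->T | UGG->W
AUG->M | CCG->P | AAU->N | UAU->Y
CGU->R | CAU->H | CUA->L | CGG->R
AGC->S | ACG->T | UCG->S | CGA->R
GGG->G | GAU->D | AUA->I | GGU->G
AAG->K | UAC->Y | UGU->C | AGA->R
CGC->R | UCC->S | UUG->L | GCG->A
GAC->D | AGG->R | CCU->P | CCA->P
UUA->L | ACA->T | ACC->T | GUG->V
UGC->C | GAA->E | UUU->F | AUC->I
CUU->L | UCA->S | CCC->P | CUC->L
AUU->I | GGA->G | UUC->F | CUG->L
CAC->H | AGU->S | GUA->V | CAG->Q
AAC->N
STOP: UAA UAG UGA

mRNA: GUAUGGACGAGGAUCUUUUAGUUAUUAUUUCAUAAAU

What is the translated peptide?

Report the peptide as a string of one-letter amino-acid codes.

Answer: MDEDLLVIIS

Derivation:
start AUG at pos 2
pos 2: AUG -> M; peptide=M
pos 5: GAC -> D; peptide=MD
pos 8: GAG -> E; peptide=MDE
pos 11: GAU -> D; peptide=MDED
pos 14: CUU -> L; peptide=MDEDL
pos 17: UUA -> L; peptide=MDEDLL
pos 20: GUU -> V; peptide=MDEDLLV
pos 23: AUU -> I; peptide=MDEDLLVI
pos 26: AUU -> I; peptide=MDEDLLVII
pos 29: UCA -> S; peptide=MDEDLLVIIS
pos 32: UAA -> STOP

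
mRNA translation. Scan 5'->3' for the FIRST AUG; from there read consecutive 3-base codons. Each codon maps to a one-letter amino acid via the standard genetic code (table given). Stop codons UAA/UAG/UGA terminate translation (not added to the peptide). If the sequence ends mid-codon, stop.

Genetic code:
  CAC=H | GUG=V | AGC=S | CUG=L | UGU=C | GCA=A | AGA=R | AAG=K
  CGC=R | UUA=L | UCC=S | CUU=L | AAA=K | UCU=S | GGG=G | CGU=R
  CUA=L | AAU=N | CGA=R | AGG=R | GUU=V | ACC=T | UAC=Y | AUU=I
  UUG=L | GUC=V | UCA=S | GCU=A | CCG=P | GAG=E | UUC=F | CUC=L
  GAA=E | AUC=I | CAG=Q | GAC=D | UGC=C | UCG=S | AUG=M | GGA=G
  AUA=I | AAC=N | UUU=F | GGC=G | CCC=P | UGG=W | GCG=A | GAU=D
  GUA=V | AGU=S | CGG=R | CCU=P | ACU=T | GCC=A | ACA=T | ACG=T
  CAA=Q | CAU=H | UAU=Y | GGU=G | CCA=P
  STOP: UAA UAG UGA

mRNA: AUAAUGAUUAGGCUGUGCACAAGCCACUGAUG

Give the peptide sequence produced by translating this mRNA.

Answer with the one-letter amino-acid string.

start AUG at pos 3
pos 3: AUG -> M; peptide=M
pos 6: AUU -> I; peptide=MI
pos 9: AGG -> R; peptide=MIR
pos 12: CUG -> L; peptide=MIRL
pos 15: UGC -> C; peptide=MIRLC
pos 18: ACA -> T; peptide=MIRLCT
pos 21: AGC -> S; peptide=MIRLCTS
pos 24: CAC -> H; peptide=MIRLCTSH
pos 27: UGA -> STOP

Answer: MIRLCTSH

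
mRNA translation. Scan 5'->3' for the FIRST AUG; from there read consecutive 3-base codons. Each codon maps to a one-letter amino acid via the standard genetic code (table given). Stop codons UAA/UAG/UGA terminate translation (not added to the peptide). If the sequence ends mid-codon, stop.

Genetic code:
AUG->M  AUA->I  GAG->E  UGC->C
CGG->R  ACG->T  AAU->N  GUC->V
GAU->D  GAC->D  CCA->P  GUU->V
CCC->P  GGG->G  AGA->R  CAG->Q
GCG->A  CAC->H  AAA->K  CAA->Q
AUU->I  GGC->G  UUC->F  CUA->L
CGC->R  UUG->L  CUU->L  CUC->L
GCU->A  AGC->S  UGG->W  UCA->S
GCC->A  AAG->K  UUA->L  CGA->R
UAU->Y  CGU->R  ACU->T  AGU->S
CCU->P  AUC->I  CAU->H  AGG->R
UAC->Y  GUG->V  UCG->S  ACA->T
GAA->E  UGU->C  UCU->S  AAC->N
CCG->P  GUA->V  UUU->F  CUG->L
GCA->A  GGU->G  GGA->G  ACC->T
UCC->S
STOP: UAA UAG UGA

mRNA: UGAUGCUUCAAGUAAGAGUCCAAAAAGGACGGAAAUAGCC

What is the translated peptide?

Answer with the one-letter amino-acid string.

Answer: MLQVRVQKGRK

Derivation:
start AUG at pos 2
pos 2: AUG -> M; peptide=M
pos 5: CUU -> L; peptide=ML
pos 8: CAA -> Q; peptide=MLQ
pos 11: GUA -> V; peptide=MLQV
pos 14: AGA -> R; peptide=MLQVR
pos 17: GUC -> V; peptide=MLQVRV
pos 20: CAA -> Q; peptide=MLQVRVQ
pos 23: AAA -> K; peptide=MLQVRVQK
pos 26: GGA -> G; peptide=MLQVRVQKG
pos 29: CGG -> R; peptide=MLQVRVQKGR
pos 32: AAA -> K; peptide=MLQVRVQKGRK
pos 35: UAG -> STOP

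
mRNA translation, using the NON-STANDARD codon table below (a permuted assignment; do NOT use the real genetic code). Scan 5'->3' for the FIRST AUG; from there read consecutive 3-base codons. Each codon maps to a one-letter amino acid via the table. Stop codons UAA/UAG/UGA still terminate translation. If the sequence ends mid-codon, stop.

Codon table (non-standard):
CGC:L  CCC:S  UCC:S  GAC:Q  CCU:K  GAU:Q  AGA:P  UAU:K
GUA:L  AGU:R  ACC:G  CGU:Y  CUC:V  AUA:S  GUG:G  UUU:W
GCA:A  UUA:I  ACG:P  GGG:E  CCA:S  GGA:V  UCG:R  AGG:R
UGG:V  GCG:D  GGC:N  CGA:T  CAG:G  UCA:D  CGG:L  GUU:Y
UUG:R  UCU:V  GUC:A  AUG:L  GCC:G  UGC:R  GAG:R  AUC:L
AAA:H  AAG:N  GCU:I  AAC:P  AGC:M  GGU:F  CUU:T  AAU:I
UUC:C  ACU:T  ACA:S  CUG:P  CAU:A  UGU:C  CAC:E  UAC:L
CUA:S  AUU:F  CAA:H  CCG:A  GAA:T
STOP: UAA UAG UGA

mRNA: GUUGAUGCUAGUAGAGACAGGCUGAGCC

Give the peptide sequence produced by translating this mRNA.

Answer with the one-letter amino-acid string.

Answer: LSLRSN

Derivation:
start AUG at pos 4
pos 4: AUG -> L; peptide=L
pos 7: CUA -> S; peptide=LS
pos 10: GUA -> L; peptide=LSL
pos 13: GAG -> R; peptide=LSLR
pos 16: ACA -> S; peptide=LSLRS
pos 19: GGC -> N; peptide=LSLRSN
pos 22: UGA -> STOP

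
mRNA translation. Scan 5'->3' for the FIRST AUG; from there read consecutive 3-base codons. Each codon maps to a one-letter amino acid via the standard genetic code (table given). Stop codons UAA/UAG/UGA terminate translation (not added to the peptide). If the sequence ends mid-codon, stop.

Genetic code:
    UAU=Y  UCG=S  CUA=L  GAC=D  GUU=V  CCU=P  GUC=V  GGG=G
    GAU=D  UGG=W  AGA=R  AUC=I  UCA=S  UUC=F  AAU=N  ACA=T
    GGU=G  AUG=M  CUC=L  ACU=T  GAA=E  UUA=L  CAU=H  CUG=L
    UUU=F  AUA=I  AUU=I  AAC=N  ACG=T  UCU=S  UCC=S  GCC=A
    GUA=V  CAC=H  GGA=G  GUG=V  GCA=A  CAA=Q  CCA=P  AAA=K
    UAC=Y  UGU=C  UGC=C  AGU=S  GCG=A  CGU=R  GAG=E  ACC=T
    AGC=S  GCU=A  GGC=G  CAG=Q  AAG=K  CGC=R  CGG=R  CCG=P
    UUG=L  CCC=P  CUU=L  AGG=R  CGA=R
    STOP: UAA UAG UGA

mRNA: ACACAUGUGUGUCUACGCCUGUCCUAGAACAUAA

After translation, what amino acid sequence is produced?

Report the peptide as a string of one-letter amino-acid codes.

start AUG at pos 4
pos 4: AUG -> M; peptide=M
pos 7: UGU -> C; peptide=MC
pos 10: GUC -> V; peptide=MCV
pos 13: UAC -> Y; peptide=MCVY
pos 16: GCC -> A; peptide=MCVYA
pos 19: UGU -> C; peptide=MCVYAC
pos 22: CCU -> P; peptide=MCVYACP
pos 25: AGA -> R; peptide=MCVYACPR
pos 28: ACA -> T; peptide=MCVYACPRT
pos 31: UAA -> STOP

Answer: MCVYACPRT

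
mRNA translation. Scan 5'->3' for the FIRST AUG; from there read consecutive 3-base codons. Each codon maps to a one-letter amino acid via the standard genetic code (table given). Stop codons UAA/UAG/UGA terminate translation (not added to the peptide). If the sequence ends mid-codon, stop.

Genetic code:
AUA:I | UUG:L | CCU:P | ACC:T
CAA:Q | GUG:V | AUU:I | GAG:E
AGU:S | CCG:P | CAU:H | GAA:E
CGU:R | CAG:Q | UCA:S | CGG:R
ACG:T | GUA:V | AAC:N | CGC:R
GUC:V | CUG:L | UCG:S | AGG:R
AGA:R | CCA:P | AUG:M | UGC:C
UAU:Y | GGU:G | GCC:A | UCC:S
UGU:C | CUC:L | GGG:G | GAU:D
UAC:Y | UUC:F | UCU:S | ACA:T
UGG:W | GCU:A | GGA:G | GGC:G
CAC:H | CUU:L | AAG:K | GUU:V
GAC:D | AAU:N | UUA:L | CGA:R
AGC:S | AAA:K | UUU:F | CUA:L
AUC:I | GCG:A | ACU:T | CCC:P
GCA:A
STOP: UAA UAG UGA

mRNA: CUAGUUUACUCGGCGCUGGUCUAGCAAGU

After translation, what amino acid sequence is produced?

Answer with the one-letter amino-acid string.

Answer: (empty: no AUG start codon)

Derivation:
no AUG start codon found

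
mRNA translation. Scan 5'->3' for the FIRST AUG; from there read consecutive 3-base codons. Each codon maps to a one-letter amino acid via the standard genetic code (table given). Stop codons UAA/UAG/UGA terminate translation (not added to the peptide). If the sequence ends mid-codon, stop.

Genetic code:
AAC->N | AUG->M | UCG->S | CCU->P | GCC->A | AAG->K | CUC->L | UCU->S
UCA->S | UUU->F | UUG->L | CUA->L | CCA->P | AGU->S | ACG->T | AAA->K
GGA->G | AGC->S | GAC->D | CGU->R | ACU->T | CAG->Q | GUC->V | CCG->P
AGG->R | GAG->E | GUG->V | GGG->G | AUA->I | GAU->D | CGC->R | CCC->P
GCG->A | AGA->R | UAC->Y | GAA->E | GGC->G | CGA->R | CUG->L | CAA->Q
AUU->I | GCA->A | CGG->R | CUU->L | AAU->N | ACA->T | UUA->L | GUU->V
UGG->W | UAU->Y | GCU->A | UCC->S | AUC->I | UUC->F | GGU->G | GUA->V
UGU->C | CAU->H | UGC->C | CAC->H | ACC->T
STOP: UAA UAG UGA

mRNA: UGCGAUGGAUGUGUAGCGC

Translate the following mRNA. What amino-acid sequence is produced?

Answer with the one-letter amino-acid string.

start AUG at pos 4
pos 4: AUG -> M; peptide=M
pos 7: GAU -> D; peptide=MD
pos 10: GUG -> V; peptide=MDV
pos 13: UAG -> STOP

Answer: MDV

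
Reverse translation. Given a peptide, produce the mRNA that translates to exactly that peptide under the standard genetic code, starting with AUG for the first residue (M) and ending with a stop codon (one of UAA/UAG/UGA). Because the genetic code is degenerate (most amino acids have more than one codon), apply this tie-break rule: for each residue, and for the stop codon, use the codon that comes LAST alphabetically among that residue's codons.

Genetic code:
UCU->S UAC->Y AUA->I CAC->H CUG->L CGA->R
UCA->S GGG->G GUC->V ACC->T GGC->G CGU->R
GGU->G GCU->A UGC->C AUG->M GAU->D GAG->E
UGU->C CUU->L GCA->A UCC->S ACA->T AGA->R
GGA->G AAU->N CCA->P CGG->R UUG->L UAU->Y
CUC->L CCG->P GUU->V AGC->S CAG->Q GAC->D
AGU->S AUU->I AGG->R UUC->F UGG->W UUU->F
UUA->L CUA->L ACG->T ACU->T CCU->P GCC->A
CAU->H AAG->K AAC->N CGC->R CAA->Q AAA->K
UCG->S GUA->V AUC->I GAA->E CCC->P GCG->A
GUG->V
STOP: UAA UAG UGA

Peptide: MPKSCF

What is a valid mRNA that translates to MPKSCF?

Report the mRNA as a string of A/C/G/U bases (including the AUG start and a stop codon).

Answer: mRNA: AUGCCUAAGUCUUGUUUUUGA

Derivation:
residue 1: M -> AUG (start codon)
residue 2: P codons sorted = CCA,CCC,CCG,CCU -> pick last = CCU
residue 3: K codons sorted = AAA,AAG -> pick last = AAG
residue 4: S codons sorted = AGC,AGU,UCA,UCC,UCG,UCU -> pick last = UCU
residue 5: C codons sorted = UGC,UGU -> pick last = UGU
residue 6: F codons sorted = UUC,UUU -> pick last = UUU
terminator: stop codons sorted = UAA,UAG,UGA -> pick last = UGA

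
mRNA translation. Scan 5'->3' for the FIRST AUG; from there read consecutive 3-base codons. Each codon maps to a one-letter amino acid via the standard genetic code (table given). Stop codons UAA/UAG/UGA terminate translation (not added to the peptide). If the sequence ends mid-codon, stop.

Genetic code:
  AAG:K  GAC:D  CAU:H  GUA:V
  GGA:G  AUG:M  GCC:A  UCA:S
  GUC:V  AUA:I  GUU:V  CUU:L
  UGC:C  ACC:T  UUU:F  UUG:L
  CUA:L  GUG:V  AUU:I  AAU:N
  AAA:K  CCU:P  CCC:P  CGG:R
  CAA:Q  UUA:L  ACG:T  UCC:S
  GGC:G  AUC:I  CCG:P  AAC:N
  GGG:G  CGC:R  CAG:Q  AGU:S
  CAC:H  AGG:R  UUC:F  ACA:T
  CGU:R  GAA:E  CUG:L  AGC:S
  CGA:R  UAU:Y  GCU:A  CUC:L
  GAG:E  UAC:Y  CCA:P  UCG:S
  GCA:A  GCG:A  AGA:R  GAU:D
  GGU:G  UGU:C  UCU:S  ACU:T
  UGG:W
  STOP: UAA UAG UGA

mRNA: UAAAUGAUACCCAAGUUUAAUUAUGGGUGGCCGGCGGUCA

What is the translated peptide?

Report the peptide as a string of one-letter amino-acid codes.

start AUG at pos 3
pos 3: AUG -> M; peptide=M
pos 6: AUA -> I; peptide=MI
pos 9: CCC -> P; peptide=MIP
pos 12: AAG -> K; peptide=MIPK
pos 15: UUU -> F; peptide=MIPKF
pos 18: AAU -> N; peptide=MIPKFN
pos 21: UAU -> Y; peptide=MIPKFNY
pos 24: GGG -> G; peptide=MIPKFNYG
pos 27: UGG -> W; peptide=MIPKFNYGW
pos 30: CCG -> P; peptide=MIPKFNYGWP
pos 33: GCG -> A; peptide=MIPKFNYGWPA
pos 36: GUC -> V; peptide=MIPKFNYGWPAV
pos 39: only 1 nt remain (<3), stop (end of mRNA)

Answer: MIPKFNYGWPAV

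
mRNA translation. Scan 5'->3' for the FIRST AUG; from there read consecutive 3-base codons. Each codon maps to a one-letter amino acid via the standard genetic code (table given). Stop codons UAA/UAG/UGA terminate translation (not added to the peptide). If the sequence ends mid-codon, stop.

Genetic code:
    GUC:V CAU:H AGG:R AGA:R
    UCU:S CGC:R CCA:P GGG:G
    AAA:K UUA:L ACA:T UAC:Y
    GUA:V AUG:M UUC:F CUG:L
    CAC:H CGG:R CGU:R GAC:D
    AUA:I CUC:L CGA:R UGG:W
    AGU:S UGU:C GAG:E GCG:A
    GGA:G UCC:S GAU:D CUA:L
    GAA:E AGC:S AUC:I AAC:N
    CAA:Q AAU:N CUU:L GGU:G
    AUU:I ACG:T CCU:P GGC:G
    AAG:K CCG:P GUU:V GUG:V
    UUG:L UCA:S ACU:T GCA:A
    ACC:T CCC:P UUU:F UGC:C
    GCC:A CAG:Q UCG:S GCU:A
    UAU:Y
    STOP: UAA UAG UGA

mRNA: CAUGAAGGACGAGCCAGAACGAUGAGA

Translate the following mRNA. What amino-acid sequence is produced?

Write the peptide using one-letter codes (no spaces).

Answer: MKDEPER

Derivation:
start AUG at pos 1
pos 1: AUG -> M; peptide=M
pos 4: AAG -> K; peptide=MK
pos 7: GAC -> D; peptide=MKD
pos 10: GAG -> E; peptide=MKDE
pos 13: CCA -> P; peptide=MKDEP
pos 16: GAA -> E; peptide=MKDEPE
pos 19: CGA -> R; peptide=MKDEPER
pos 22: UGA -> STOP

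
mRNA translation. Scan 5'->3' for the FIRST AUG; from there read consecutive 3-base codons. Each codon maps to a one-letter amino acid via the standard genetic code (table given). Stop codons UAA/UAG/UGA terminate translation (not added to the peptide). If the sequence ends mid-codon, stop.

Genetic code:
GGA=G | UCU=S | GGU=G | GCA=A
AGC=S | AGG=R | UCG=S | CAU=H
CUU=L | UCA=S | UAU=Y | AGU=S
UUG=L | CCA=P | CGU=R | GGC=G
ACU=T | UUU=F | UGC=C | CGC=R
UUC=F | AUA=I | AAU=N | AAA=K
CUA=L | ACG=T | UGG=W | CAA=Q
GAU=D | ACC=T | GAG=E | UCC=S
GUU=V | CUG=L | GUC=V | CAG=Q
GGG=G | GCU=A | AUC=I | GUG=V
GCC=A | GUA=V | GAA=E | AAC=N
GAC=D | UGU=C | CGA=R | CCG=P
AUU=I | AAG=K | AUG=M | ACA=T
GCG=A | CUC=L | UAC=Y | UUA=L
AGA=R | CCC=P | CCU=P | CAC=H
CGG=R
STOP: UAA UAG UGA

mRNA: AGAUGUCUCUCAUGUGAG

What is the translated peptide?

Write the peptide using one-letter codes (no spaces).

start AUG at pos 2
pos 2: AUG -> M; peptide=M
pos 5: UCU -> S; peptide=MS
pos 8: CUC -> L; peptide=MSL
pos 11: AUG -> M; peptide=MSLM
pos 14: UGA -> STOP

Answer: MSLM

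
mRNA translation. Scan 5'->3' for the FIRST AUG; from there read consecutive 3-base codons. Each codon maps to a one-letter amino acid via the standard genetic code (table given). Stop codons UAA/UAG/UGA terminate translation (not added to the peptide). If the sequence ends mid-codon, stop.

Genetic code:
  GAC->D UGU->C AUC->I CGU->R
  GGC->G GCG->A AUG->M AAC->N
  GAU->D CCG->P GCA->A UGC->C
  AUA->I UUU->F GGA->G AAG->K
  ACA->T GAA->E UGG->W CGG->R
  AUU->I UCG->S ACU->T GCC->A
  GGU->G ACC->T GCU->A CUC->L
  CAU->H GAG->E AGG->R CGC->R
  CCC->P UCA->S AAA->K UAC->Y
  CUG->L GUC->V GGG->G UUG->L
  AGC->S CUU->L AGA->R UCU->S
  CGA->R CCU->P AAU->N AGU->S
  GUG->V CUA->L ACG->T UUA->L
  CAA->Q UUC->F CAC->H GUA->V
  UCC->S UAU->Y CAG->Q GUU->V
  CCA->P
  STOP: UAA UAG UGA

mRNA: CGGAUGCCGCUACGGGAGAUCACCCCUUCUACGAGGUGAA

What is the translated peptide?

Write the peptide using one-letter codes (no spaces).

start AUG at pos 3
pos 3: AUG -> M; peptide=M
pos 6: CCG -> P; peptide=MP
pos 9: CUA -> L; peptide=MPL
pos 12: CGG -> R; peptide=MPLR
pos 15: GAG -> E; peptide=MPLRE
pos 18: AUC -> I; peptide=MPLREI
pos 21: ACC -> T; peptide=MPLREIT
pos 24: CCU -> P; peptide=MPLREITP
pos 27: UCU -> S; peptide=MPLREITPS
pos 30: ACG -> T; peptide=MPLREITPST
pos 33: AGG -> R; peptide=MPLREITPSTR
pos 36: UGA -> STOP

Answer: MPLREITPSTR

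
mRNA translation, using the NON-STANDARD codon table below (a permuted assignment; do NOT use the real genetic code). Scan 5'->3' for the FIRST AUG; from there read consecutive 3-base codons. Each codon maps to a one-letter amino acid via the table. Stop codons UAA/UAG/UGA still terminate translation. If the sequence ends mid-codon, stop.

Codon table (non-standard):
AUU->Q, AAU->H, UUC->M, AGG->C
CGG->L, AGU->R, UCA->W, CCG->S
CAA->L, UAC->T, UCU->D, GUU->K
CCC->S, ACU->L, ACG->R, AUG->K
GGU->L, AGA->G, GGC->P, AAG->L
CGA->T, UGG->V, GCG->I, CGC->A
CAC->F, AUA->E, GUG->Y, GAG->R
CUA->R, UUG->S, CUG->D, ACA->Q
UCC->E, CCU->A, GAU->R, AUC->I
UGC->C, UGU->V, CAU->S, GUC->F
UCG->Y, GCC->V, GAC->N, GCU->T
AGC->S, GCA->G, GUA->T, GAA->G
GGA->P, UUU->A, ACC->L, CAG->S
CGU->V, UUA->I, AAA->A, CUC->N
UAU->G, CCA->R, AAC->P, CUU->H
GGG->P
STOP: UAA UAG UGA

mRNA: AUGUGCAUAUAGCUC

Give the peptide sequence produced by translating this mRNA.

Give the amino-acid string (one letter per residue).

Answer: KCE

Derivation:
start AUG at pos 0
pos 0: AUG -> K; peptide=K
pos 3: UGC -> C; peptide=KC
pos 6: AUA -> E; peptide=KCE
pos 9: UAG -> STOP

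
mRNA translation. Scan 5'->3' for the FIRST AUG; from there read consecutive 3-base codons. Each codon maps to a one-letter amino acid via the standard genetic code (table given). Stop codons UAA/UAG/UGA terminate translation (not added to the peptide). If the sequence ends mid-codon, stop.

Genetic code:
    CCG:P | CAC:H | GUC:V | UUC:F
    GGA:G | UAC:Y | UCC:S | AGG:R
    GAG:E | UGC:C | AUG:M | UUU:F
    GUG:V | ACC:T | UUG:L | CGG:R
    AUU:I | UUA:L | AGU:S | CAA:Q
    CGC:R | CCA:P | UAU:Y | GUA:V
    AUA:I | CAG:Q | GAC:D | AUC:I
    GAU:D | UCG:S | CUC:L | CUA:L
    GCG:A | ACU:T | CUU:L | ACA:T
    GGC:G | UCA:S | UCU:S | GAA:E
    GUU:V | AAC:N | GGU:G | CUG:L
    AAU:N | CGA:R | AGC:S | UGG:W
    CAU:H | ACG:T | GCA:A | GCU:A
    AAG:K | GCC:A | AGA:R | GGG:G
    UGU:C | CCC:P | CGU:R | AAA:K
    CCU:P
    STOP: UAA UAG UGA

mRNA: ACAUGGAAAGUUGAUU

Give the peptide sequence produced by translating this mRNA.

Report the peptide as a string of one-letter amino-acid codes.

Answer: MES

Derivation:
start AUG at pos 2
pos 2: AUG -> M; peptide=M
pos 5: GAA -> E; peptide=ME
pos 8: AGU -> S; peptide=MES
pos 11: UGA -> STOP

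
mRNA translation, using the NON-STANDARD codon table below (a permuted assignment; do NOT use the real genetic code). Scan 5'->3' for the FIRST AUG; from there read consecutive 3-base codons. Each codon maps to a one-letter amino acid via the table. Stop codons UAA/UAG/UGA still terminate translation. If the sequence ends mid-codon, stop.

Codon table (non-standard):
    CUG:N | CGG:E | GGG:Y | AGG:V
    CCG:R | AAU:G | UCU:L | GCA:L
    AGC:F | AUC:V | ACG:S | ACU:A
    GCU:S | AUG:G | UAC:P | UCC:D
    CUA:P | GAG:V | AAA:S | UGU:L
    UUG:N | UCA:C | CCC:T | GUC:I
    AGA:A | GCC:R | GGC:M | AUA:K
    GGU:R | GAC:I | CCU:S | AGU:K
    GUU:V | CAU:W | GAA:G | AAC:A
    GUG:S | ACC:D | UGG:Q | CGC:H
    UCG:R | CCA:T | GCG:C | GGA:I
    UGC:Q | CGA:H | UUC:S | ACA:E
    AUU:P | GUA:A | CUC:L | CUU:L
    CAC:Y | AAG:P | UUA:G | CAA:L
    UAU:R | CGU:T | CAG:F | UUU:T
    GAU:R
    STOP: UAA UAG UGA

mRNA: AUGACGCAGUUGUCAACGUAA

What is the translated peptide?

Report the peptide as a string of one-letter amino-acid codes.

Answer: GSFNCS

Derivation:
start AUG at pos 0
pos 0: AUG -> G; peptide=G
pos 3: ACG -> S; peptide=GS
pos 6: CAG -> F; peptide=GSF
pos 9: UUG -> N; peptide=GSFN
pos 12: UCA -> C; peptide=GSFNC
pos 15: ACG -> S; peptide=GSFNCS
pos 18: UAA -> STOP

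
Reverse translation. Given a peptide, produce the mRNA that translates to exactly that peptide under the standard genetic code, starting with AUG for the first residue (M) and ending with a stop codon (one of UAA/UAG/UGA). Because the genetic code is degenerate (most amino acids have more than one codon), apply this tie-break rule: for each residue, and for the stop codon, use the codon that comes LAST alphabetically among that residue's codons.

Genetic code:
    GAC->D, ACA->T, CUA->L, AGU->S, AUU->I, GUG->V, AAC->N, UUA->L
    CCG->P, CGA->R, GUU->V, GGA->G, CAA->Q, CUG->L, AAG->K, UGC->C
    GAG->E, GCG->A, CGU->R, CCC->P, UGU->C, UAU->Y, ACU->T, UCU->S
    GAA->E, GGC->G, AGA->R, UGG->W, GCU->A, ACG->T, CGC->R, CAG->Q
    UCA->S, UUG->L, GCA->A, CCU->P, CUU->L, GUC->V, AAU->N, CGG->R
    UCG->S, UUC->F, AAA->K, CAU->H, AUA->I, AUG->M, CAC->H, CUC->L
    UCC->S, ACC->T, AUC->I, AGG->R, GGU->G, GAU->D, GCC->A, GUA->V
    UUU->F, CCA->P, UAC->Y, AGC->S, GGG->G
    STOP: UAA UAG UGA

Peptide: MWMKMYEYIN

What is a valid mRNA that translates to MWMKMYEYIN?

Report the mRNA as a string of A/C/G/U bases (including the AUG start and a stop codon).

residue 1: M -> AUG (start codon)
residue 2: W -> UGG (only codon)
residue 3: M -> AUG (only codon)
residue 4: K codons sorted = AAA,AAG -> pick last = AAG
residue 5: M -> AUG (only codon)
residue 6: Y codons sorted = UAC,UAU -> pick last = UAU
residue 7: E codons sorted = GAA,GAG -> pick last = GAG
residue 8: Y codons sorted = UAC,UAU -> pick last = UAU
residue 9: I codons sorted = AUA,AUC,AUU -> pick last = AUU
residue 10: N codons sorted = AAC,AAU -> pick last = AAU
terminator: stop codons sorted = UAA,UAG,UGA -> pick last = UGA

Answer: mRNA: AUGUGGAUGAAGAUGUAUGAGUAUAUUAAUUGA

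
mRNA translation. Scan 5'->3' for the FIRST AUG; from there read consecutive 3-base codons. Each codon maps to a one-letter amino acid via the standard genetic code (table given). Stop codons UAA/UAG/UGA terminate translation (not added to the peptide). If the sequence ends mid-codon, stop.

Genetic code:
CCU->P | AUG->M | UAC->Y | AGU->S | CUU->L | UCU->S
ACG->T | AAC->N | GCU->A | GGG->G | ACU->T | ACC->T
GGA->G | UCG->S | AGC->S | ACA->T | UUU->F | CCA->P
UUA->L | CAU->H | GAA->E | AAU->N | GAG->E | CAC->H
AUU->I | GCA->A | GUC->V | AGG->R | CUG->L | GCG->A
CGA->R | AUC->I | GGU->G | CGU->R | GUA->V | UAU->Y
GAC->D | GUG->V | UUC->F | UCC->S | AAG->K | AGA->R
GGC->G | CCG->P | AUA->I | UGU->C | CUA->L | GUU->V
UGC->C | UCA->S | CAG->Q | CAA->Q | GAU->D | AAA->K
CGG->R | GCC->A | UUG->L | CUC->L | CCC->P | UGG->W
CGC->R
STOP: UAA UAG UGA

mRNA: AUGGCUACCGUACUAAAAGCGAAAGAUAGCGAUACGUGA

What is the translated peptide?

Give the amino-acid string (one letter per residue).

Answer: MATVLKAKDSDT

Derivation:
start AUG at pos 0
pos 0: AUG -> M; peptide=M
pos 3: GCU -> A; peptide=MA
pos 6: ACC -> T; peptide=MAT
pos 9: GUA -> V; peptide=MATV
pos 12: CUA -> L; peptide=MATVL
pos 15: AAA -> K; peptide=MATVLK
pos 18: GCG -> A; peptide=MATVLKA
pos 21: AAA -> K; peptide=MATVLKAK
pos 24: GAU -> D; peptide=MATVLKAKD
pos 27: AGC -> S; peptide=MATVLKAKDS
pos 30: GAU -> D; peptide=MATVLKAKDSD
pos 33: ACG -> T; peptide=MATVLKAKDSDT
pos 36: UGA -> STOP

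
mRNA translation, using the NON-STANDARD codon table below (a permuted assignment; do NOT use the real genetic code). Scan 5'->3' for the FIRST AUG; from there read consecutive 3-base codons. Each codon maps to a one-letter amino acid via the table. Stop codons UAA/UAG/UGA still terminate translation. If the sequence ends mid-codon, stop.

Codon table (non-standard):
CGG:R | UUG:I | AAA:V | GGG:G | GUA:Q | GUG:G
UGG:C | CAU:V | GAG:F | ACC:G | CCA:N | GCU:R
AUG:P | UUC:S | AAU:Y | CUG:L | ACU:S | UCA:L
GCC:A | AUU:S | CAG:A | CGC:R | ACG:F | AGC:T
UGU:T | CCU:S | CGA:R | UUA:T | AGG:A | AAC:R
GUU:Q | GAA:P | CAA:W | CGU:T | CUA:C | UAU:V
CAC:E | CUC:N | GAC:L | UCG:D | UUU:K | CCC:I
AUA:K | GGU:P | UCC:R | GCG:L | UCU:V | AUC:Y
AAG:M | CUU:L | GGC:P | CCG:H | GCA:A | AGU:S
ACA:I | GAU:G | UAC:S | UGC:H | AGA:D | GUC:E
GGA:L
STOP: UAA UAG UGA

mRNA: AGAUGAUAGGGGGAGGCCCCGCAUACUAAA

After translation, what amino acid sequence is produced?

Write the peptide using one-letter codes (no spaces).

start AUG at pos 2
pos 2: AUG -> P; peptide=P
pos 5: AUA -> K; peptide=PK
pos 8: GGG -> G; peptide=PKG
pos 11: GGA -> L; peptide=PKGL
pos 14: GGC -> P; peptide=PKGLP
pos 17: CCC -> I; peptide=PKGLPI
pos 20: GCA -> A; peptide=PKGLPIA
pos 23: UAC -> S; peptide=PKGLPIAS
pos 26: UAA -> STOP

Answer: PKGLPIAS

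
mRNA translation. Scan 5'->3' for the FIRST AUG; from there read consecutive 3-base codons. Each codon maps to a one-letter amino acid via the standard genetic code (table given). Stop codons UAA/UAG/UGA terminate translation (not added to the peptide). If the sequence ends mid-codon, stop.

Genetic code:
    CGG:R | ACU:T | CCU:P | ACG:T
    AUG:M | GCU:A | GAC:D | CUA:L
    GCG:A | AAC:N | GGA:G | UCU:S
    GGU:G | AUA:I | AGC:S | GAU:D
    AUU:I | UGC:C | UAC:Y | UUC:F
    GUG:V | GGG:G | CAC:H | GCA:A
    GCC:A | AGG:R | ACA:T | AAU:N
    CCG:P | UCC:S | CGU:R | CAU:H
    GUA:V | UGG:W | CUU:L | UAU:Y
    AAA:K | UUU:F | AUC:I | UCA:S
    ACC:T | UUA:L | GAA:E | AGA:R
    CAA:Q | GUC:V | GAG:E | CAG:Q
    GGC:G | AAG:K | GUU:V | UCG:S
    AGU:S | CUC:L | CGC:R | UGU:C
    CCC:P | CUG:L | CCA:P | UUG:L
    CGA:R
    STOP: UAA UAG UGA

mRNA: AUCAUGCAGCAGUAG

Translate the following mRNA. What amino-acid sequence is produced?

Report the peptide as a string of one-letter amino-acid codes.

Answer: MQQ

Derivation:
start AUG at pos 3
pos 3: AUG -> M; peptide=M
pos 6: CAG -> Q; peptide=MQ
pos 9: CAG -> Q; peptide=MQQ
pos 12: UAG -> STOP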